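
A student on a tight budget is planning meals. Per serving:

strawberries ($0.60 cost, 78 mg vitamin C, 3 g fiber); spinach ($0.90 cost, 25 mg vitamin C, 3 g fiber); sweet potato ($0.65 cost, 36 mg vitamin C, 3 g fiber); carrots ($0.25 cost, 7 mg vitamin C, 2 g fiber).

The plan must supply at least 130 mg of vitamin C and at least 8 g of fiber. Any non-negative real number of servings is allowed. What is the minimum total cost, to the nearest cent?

At the optimum either one food covers both requirements or two foods hit both targets exactly; no other combination can be cheaper.
strawberries only: max(130/78, 8/3) = 2.667 servings → $1.60.
spinach only: max(130/25, 8/3) = 5.2 servings → $4.68.
sweet potato only: max(130/36, 8/3) = 3.611 servings → $2.35.
carrots only: max(130/7, 8/2) = 18.57 servings → $4.64.
strawberries + spinach with both tight: 1.195 servings and 1.472 servings → $2.04.
strawberries + sweet potato with both tight: 0.8095 servings and 1.857 servings → $1.69.
strawberries + carrots with both tight: 1.511 servings and 1.733 servings → $1.34.
spinach + sweet potato with both targets exact would need a negative amount; discard.
spinach + carrots: intersection lies outside the first quadrant.
sweet potato + carrots: the both-tight solution has a negative serving — not a feasible corner.
Cheapest feasible corner: $1.34.

$1.34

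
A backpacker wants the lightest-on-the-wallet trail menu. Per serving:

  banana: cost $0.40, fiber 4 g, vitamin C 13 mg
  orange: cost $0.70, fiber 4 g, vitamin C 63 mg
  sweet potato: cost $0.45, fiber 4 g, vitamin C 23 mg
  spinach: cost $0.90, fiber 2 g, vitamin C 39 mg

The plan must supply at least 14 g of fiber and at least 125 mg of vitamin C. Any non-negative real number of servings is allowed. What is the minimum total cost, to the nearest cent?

$1.85

Two binding constraints pin down two serving amounts, so the optimal mix uses at most two foods. The candidates are each food alone (scaled to the tighter of fiber/vitamin C) and each pair with both constraints tight.
banana only: max(14/4, 125/13) = 9.615 servings → $3.85.
orange only: max(14/4, 125/63) = 3.5 servings → $2.45.
sweet potato only: max(14/4, 125/23) = 5.435 servings → $2.45.
spinach only: max(14/2, 125/39) = 7 servings → $6.30.
banana + orange with both tight: 1.91 servings and 1.59 servings → $1.88.
banana + sweet potato: intersection lies outside the first quadrant.
banana + spinach with both tight: 2.277 servings and 2.446 servings → $3.11.
orange + sweet potato with both tight: 1.113 servings and 2.388 servings → $1.85.
orange + spinach with both targets exact would need a negative amount; discard.
sweet potato + spinach with both tight: 2.691 servings and 1.618 servings → $2.67.
Cheapest feasible corner: $1.85.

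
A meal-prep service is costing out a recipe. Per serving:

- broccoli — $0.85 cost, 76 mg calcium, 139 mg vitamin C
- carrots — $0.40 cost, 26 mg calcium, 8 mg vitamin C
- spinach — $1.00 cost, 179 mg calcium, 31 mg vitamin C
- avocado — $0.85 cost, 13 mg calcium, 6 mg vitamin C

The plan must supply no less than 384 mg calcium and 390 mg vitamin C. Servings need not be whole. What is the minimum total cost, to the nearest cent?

$3.24

For a min-cost LP with two ≥-constraints, a basic feasible solution has at most two positive variables.
broccoli only: max(384/76, 390/139) = 5.053 servings → $4.29.
carrots only: max(384/26, 390/8) = 48.75 servings → $19.50.
spinach only: max(384/179, 390/31) = 12.58 servings → $12.58.
avocado only: max(384/13, 390/6) = 65 servings → $55.25.
broccoli + carrots with both tight: 2.351 servings and 7.896 servings → $5.16.
broccoli + spinach with both tight: 2.571 servings and 1.054 servings → $3.24.
broccoli + avocado with both tight: 2.047 servings and 17.57 servings → $16.67.
carrots + spinach: the both-tight solution has a negative serving — not a feasible corner.
carrots + avocado with both targets exact would need a negative amount; discard.
spinach + avocado: the both-tight solution has a negative serving — not a feasible corner.
Cheapest feasible corner: $3.24.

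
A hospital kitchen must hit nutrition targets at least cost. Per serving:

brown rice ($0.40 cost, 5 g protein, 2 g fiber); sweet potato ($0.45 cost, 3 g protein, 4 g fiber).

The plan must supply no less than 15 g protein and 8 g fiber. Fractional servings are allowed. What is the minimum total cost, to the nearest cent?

With two linear requirements the optimum uses one or two foods; enumerate the corners.
brown rice only: max(15/5, 8/2) = 4 servings → $1.60.
sweet potato only: max(15/3, 8/4) = 5 servings → $2.25.
brown rice + sweet potato with both tight: 2.571 servings and 0.7143 servings → $1.35.
So the least-cost plan costs $1.35.

$1.35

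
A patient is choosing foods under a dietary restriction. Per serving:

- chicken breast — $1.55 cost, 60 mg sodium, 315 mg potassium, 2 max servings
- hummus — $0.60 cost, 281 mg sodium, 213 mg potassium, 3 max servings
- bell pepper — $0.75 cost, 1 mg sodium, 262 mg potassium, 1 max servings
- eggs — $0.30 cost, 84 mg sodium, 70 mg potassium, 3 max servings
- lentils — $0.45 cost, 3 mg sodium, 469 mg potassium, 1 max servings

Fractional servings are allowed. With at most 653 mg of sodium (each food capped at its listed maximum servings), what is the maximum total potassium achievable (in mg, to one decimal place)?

1781.0 mg

Potassium per mg sodium: bell pepper 262, lentils 156.3, chicken breast 5.25, eggs 0.8333, hummus 0.758.
Take 1 serving of bell pepper: uses 1 mg sodium, +262.0 mg potassium (running total 262.0 mg).
Take 1 serving of lentils: uses 3 mg sodium, +469.0 mg potassium (running total 731.0 mg).
Take 2 servings of chicken breast: uses 120 mg sodium, +630.0 mg potassium (running total 1361.0 mg).
Take 3 servings of eggs: uses 252 mg sodium, +210.0 mg potassium (running total 1571.0 mg).
Take 0.9858 servings of hummus: uses 277 mg sodium, +210.0 mg potassium (running total 1781.0 mg).
Filling greedily by potassium-per-mg sodium is optimal for one linear limit, giving 1781.0 mg.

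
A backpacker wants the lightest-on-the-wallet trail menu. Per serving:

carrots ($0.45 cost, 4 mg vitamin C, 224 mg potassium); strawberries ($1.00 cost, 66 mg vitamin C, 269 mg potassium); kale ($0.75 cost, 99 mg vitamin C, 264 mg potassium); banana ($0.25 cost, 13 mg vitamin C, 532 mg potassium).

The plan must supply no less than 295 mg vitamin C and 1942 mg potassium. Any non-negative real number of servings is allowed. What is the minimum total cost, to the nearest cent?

For a min-cost LP with two ≥-constraints, a basic feasible solution has at most two positive variables.
carrots only: max(295/4, 1942/224) = 73.75 servings → $33.19.
strawberries only: max(295/66, 1942/269) = 7.219 servings → $7.22.
kale only: max(295/99, 1942/264) = 7.356 servings → $5.52.
banana only: max(295/13, 1942/532) = 22.69 servings → $5.67.
carrots + strawberries with both tight: 3.561 servings and 4.254 servings → $5.86.
carrots + kale with both tight: 5.416 servings and 2.761 servings → $4.51.
carrots + banana with both targets exact would need a negative amount; discard.
strawberries + kale with both targets exact would need a negative amount; discard.
strawberries + banana with both tight: 4.166 servings and 1.544 servings → $4.55.
kale + banana with both tight: 2.675 servings and 2.323 servings → $2.59.
The minimum over all feasible corners is $2.59.

$2.59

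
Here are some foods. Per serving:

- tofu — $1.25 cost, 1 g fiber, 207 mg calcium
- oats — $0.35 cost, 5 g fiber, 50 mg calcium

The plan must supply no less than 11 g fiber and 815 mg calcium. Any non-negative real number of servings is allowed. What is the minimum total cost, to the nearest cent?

Check every corner: each single food scaled to meet both minima, and each pair solved so both constraints bind.
tofu only: max(11/1, 815/207) = 11 servings → $13.75.
oats only: max(11/5, 815/50) = 16.3 servings → $5.71.
tofu + oats with both tight: 3.579 servings and 1.484 servings → $4.99.
The minimum over all feasible corners is $4.99.

$4.99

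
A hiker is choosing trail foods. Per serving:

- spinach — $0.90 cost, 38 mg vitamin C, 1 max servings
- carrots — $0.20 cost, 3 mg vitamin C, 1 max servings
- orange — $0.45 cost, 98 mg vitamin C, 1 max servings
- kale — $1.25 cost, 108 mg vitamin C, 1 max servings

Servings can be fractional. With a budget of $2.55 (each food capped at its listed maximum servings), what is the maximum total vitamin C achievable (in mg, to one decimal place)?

Vitamin C per dollar: orange 217.8, kale 86.4, spinach 42.22, carrots 15.
Take 1 serving of orange: spends $0.45, +98.0 mg vitamin C (running total 98.0 mg).
Take 1 serving of kale: spends $1.25, +108.0 mg vitamin C (running total 206.0 mg).
Take 0.9444 servings of spinach: spends $0.85, +35.9 mg vitamin C (running total 241.9 mg).
Filling greedily by vitamin C-per-dollar is optimal for one linear limit, giving 241.9 mg.

241.9 mg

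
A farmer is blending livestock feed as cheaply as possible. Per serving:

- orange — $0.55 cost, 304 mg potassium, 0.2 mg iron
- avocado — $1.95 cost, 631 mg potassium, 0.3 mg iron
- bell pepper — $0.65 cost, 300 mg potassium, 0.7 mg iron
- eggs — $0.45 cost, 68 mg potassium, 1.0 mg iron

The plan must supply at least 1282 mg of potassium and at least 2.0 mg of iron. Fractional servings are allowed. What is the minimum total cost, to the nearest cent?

At the optimum either one food covers both requirements or two foods hit both targets exactly; no other combination can be cheaper.
orange only: max(1282/304, 2.0/0.2) = 10 servings → $5.50.
avocado only: max(1282/631, 2.0/0.3) = 6.667 servings → $13.00.
bell pepper only: max(1282/300, 2.0/0.7) = 4.273 servings → $2.78.
eggs only: max(1282/68, 2.0/1.0) = 18.85 servings → $8.48.
orange + avocado: the both-tight solution has a negative serving — not a feasible corner.
orange + bell pepper with both tight: 1.946 servings and 2.301 servings → $2.57.
orange + eggs with both tight: 3.946 servings and 1.211 servings → $2.72.
avocado + bell pepper with both tight: 0.8456 servings and 2.495 servings → $3.27.
avocado + eggs with both tight: 1.877 servings and 1.437 servings → $4.31.
bell pepper + eggs: the both-tight solution has a negative serving — not a feasible corner.
So the least-cost plan costs $2.57.

$2.57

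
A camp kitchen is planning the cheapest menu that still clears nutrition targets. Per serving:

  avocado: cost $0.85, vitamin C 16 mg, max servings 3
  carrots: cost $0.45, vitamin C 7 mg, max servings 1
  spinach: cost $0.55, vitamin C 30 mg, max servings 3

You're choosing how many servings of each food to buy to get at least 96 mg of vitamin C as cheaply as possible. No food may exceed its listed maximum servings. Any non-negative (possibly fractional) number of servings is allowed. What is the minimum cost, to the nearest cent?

$1.97

Cost per mg of vitamin C: spinach $0.0183, avocado $0.0531, carrots $0.0643.
Take 3 servings of spinach: +90.0 mg vitamin C for $1.65 (total $1.65, still need 6.0 mg).
Take 0.375 servings of avocado: +6.0 mg vitamin C for $0.32 (total $1.97, still need 0.0 mg).
Filling from the cheapest source first is optimal under one linear minimum: $1.97.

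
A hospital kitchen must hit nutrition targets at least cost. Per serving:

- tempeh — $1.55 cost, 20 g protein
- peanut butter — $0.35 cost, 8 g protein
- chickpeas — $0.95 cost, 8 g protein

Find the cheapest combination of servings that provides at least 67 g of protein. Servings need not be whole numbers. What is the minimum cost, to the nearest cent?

$2.93

Cost per g of protein: peanut butter $0.0437, tempeh $0.0775, chickpeas $0.1187.
With no serving limits, use only peanut butter: 67 g / 8 g = 8.375 servings × $0.35 = $2.93.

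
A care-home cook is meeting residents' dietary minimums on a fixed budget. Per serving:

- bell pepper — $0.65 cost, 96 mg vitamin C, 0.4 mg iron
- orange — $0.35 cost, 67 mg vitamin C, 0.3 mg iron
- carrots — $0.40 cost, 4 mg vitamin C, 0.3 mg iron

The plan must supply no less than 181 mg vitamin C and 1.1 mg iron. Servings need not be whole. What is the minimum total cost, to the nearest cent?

At the optimum either one food covers both requirements or two foods hit both targets exactly; no other combination can be cheaper.
bell pepper only: max(181/96, 1.1/0.4) = 2.75 servings → $1.79.
orange only: max(181/67, 1.1/0.3) = 3.667 servings → $1.28.
carrots only: max(181/4, 1.1/0.3) = 45.25 servings → $18.10.
bell pepper + orange with both targets exact would need a negative amount; discard.
bell pepper + carrots with both tight: 1.835 servings and 1.221 servings → $1.68.
orange + carrots with both tight: 2.64 servings and 1.026 servings → $1.33.
The minimum over all feasible corners is $1.28.

$1.28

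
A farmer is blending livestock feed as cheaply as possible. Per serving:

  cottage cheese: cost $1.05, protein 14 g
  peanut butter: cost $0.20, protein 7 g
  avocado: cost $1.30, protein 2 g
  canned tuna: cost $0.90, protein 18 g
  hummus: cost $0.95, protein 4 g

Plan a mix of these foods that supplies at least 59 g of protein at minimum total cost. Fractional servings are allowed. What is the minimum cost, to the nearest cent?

Cost per g of protein: peanut butter $0.0286, canned tuna $0.0500, cottage cheese $0.0750, hummus $0.2375, avocado $0.6500.
With no serving limits, use only peanut butter: 59 g / 7 g = 8.429 servings × $0.20 = $1.69.

$1.69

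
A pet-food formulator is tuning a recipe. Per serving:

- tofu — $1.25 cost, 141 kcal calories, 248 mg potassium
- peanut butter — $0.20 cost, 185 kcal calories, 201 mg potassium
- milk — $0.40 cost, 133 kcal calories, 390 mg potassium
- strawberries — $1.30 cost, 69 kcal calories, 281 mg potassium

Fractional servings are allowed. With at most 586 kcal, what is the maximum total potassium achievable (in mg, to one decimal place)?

Potassium per kcal: strawberries 4.072, milk 2.932, tofu 1.759, peanut butter 1.086.
With no serving limits, spend the whole calories allowance on strawberries: 586 kcal / 69 kcal × 281 mg = 2386.5 mg.

2386.5 mg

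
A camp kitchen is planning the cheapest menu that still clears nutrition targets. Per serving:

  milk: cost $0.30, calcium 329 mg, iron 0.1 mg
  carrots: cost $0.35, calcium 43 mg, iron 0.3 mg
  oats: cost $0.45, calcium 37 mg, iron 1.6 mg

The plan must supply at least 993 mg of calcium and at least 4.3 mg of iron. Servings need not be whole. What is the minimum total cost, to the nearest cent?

This is a tiny linear program; its minimum lies at a vertex of the feasible set. List the vertices and price them.
milk only: max(993/329, 4.3/0.1) = 43 servings → $12.90.
carrots only: max(993/43, 4.3/0.3) = 23.09 servings → $8.08.
oats only: max(993/37, 4.3/1.6) = 26.84 servings → $12.08.
milk + carrots with both tight: 1.197 servings and 13.93 servings → $5.24.
milk + oats with both tight: 2.735 servings and 2.517 servings → $1.95.
carrots + oats: the both-tight solution has a negative serving — not a feasible corner.
Cheapest feasible corner: $1.95.

$1.95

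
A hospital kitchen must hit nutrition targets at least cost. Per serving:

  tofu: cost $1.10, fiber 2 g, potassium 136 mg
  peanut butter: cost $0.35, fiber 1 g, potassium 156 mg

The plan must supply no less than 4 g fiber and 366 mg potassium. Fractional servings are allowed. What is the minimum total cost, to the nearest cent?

With two linear requirements the optimum uses one or two foods; enumerate the corners.
tofu only: max(4/2, 366/136) = 2.691 servings → $2.96.
peanut butter only: max(4/1, 366/156) = 4 servings → $1.40.
tofu + peanut butter with both tight: 1.466 servings and 1.068 servings → $1.99.
The minimum over all feasible corners is $1.40.

$1.40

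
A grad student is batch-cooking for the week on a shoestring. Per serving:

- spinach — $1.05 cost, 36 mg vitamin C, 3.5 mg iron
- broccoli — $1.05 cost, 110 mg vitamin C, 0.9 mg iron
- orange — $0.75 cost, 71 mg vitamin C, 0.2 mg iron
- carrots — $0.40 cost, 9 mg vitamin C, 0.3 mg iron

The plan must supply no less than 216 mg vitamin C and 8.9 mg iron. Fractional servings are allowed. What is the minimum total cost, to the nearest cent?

spinach only: max(216/36, 8.9/3.5) = 6 servings → $6.30.
broccoli only: max(216/110, 8.9/0.9) = 9.889 servings → $10.38.
orange only: max(216/71, 8.9/0.2) = 44.5 servings → $33.38.
carrots only: max(216/9, 8.9/0.3) = 29.67 servings → $11.87.
spinach + broccoli with both tight: 2.225 servings and 1.235 servings → $3.63.
spinach + orange with both tight: 2.44 servings and 1.805 servings → $3.92.
spinach + carrots with both tight: 0.7391 servings and 21.04 servings → $9.19.
broccoli + orange: intersection lies outside the first quadrant.
broccoli + carrots: intersection lies outside the first quadrant.
orange + carrots: intersection lies outside the first quadrant.
The minimum over all feasible corners is $3.63.

$3.63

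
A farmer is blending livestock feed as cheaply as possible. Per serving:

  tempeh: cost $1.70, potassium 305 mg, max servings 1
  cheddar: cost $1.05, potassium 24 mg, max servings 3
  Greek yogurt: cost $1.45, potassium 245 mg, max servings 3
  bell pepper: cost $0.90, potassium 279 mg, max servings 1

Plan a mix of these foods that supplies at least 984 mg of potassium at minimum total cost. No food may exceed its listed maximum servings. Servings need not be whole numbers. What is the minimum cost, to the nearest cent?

Cost per mg of potassium: bell pepper $0.0032, tempeh $0.0056, Greek yogurt $0.0059, cheddar $0.0437.
Take 1 serving of bell pepper: +279.0 mg potassium for $0.90 (total $0.90, still need 705.0 mg).
Take 1 serving of tempeh: +305.0 mg potassium for $1.70 (total $2.60, still need 400.0 mg).
Take 1.633 servings of Greek yogurt: +400.0 mg potassium for $2.37 (total $4.97, still need 0.0 mg).
Greedy by cheapest-per-mg is optimal for a single linear constraint, so the minimum cost is $4.97.

$4.97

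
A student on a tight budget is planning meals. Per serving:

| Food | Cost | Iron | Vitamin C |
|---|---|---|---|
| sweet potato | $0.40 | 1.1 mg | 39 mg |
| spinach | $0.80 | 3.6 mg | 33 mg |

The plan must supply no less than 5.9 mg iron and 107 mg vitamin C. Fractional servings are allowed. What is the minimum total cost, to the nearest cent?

sweet potato only: max(5.9/1.1, 107/39) = 5.364 servings → $2.15.
spinach only: max(5.9/3.6, 107/33) = 3.242 servings → $2.59.
sweet potato + spinach with both tight: 1.83 servings and 1.08 servings → $1.60.
So the least-cost plan costs $1.60.

$1.60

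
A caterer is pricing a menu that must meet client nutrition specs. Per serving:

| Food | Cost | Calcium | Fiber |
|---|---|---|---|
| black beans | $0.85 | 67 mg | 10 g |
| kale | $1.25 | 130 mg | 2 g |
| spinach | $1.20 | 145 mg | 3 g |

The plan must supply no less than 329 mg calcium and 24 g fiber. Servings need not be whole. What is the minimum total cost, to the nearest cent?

black beans only: max(329/67, 24/10) = 4.91 servings → $4.17.
kale only: max(329/130, 24/2) = 12 servings → $15.00.
spinach only: max(329/145, 24/3) = 8 servings → $9.60.
black beans + kale with both tight: 2.111 servings and 1.443 servings → $3.60.
black beans + spinach with both tight: 1.996 servings and 1.347 servings → $3.31.
kale + spinach: the both-tight solution has a negative serving — not a feasible corner.
Cheapest feasible corner: $3.31.

$3.31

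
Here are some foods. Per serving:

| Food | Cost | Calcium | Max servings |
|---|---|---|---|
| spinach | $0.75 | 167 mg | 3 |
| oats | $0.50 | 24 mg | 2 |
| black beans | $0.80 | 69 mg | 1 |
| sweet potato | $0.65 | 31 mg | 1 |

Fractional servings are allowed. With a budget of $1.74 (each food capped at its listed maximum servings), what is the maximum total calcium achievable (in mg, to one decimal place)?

387.4 mg

Calcium per dollar: spinach 222.7, black beans 86.25, oats 48, sweet potato 47.69.
Take 2.32 servings of spinach: spends $1.74, +387.4 mg calcium (running total 387.4 mg).
Greedy by best ratio exhausts the cost allowance optimally: 387.4 mg.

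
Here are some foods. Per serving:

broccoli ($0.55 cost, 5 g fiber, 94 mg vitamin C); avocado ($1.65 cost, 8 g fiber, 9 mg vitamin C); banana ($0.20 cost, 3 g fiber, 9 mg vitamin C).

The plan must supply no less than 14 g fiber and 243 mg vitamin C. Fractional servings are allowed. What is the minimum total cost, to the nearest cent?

$1.48

broccoli only: max(14/5, 243/94) = 2.8 servings → $1.54.
avocado only: max(14/8, 243/9) = 27 servings → $44.55.
banana only: max(14/3, 243/9) = 27 servings → $5.40.
broccoli + avocado with both tight: 2.571 servings and 0.1429 servings → $1.65.
broccoli + banana with both tight: 2.544 servings and 0.4262 servings → $1.48.
avocado + banana with both targets exact would need a negative amount; discard.
The minimum over all feasible corners is $1.48.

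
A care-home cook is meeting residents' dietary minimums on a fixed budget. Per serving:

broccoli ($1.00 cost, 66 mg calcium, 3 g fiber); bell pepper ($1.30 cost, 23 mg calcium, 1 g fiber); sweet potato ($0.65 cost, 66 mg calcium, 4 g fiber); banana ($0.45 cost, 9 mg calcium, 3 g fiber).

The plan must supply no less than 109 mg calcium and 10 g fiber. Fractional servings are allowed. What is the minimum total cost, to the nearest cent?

$1.57

A basic optimal solution has at most two foods positive. Try each food alone and each pair with both targets met exactly.
broccoli only: max(109/66, 10/3) = 3.333 servings → $3.33.
bell pepper only: max(109/23, 10/1) = 10 servings → $13.00.
sweet potato only: max(109/66, 10/4) = 2.5 servings → $1.62.
banana only: max(109/9, 10/3) = 12.11 servings → $5.45.
broccoli + bell pepper: intersection lies outside the first quadrant.
broccoli + sweet potato: the both-tight solution has a negative serving — not a feasible corner.
broccoli + banana with both tight: 1.386 servings and 1.947 servings → $2.26.
bell pepper + sweet potato: the both-tight solution has a negative serving — not a feasible corner.
bell pepper + banana with both tight: 3.95 servings and 2.017 servings → $6.04.
sweet potato + banana with both tight: 1.463 servings and 1.383 servings → $1.57.
The minimum over all feasible corners is $1.57.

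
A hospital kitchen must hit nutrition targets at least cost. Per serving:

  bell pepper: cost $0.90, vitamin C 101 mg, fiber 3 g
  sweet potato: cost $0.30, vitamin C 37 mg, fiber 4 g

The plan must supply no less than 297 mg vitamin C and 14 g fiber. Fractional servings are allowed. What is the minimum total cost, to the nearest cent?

$2.41

Compare the cost at each extreme point of the feasible region.
bell pepper only: max(297/101, 14/3) = 4.667 servings → $4.20.
sweet potato only: max(297/37, 14/4) = 8.027 servings → $2.41.
bell pepper + sweet potato with both tight: 2.287 servings and 1.785 servings → $2.59.
So the least-cost plan costs $2.41.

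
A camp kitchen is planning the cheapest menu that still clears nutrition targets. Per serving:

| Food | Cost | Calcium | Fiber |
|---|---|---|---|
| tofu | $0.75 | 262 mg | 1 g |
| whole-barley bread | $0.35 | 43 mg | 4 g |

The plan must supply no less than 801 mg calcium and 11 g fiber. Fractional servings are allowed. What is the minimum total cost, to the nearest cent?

$2.76

A basic optimal solution has at most two foods positive. Try each food alone and each pair with both targets met exactly.
tofu only: max(801/262, 11/1) = 11 servings → $8.25.
whole-barley bread only: max(801/43, 11/4) = 18.63 servings → $6.52.
tofu + whole-barley bread with both tight: 2.717 servings and 2.071 servings → $2.76.
The minimum over all feasible corners is $2.76.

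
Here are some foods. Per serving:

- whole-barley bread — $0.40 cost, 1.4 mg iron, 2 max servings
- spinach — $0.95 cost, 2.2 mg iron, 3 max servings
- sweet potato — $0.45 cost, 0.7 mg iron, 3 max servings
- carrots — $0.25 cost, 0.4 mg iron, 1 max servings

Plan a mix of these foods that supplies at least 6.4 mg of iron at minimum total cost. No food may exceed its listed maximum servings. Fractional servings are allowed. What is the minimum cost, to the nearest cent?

$2.35

Cost per mg of iron: whole-barley bread $0.2857, spinach $0.4318, carrots $0.6250, sweet potato $0.6429.
Take 2 servings of whole-barley bread: +2.8 mg iron for $0.80 (total $0.80, still need 3.6 mg).
Take 1.636 servings of spinach: +3.6 mg iron for $1.55 (total $2.35, still need 0.0 mg).
Greedy by cheapest-per-mg is optimal for a single linear constraint, so the minimum cost is $2.35.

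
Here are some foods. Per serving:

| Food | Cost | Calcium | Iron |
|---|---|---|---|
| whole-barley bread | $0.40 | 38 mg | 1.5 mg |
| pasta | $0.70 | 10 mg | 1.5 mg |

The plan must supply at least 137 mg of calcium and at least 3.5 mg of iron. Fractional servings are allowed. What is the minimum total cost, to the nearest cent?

$1.44

whole-barley bread only: max(137/38, 3.5/1.5) = 3.605 servings → $1.44.
pasta only: max(137/10, 3.5/1.5) = 13.7 servings → $9.59.
whole-barley bread + pasta: the both-tight solution has a negative serving — not a feasible corner.
Cheapest feasible corner: $1.44.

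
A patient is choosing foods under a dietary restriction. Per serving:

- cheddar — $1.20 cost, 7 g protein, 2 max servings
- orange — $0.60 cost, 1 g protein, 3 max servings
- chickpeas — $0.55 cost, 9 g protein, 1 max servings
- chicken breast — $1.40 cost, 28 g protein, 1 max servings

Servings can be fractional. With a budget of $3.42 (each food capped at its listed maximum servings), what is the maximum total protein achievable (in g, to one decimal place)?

Protein per dollar: chicken breast 20, chickpeas 16.36, cheddar 5.833, orange 1.667.
Take 1 serving of chicken breast: spends $1.40, +28.0 g protein (running total 28.0 g).
Take 1 serving of chickpeas: spends $0.55, +9.0 g protein (running total 37.0 g).
Take 1.225 servings of cheddar: spends $1.47, +8.6 g protein (running total 45.6 g).
Greedy by best ratio exhausts the cost allowance optimally: 45.6 g.

45.6 g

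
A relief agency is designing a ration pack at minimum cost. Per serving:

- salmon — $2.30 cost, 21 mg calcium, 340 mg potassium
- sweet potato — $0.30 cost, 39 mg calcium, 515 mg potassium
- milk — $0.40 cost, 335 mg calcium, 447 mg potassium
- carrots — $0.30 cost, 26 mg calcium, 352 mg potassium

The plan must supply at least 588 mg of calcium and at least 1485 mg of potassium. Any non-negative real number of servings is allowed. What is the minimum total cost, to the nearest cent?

With two linear requirements the optimum uses one or two foods; enumerate the corners.
salmon only: max(588/21, 1485/340) = 28 servings → $64.40.
sweet potato only: max(588/39, 1485/515) = 15.08 servings → $4.52.
milk only: max(588/335, 1485/447) = 3.322 servings → $1.33.
carrots only: max(588/26, 1485/352) = 22.62 servings → $6.78.
salmon + sweet potato: intersection lies outside the first quadrant.
salmon + milk with both tight: 2.245 servings and 1.614 servings → $5.81.
salmon + carrots: the both-tight solution has a negative serving — not a feasible corner.
sweet potato + milk with both tight: 1.513 servings and 1.579 servings → $1.09.
sweet potato + carrots: the both-tight solution has a negative serving — not a feasible corner.
milk + carrots with both tight: 1.584 servings and 2.207 servings → $1.30.
So the least-cost plan costs $1.09.

$1.09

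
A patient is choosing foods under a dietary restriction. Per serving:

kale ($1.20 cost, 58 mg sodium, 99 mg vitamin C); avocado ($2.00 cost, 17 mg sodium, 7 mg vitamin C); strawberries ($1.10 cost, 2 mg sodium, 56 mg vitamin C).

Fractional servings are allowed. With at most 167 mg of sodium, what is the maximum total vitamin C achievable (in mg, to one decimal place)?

4676.0 mg

Vitamin C per mg sodium: strawberries 28, kale 1.707, avocado 0.4118.
With no serving limits, spend the whole sodium allowance on strawberries: 167 mg / 2 mg × 56 mg = 4676.0 mg.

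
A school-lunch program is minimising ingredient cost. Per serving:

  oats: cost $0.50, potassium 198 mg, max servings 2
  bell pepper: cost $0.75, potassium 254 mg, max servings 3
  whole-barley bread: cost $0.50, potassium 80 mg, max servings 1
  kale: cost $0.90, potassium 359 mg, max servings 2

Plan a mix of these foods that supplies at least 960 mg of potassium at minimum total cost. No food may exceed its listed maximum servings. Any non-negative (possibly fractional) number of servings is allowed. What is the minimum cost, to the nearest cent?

$2.41

Cost per mg of potassium: kale $0.0025, oats $0.0025, bell pepper $0.0030, whole-barley bread $0.0063.
Take 2 servings of kale: +718.0 mg potassium for $1.80 (total $1.80, still need 242.0 mg).
Take 1.222 servings of oats: +242.0 mg potassium for $0.61 (total $2.41, still need 0.0 mg).
Greedy by cheapest-per-mg is optimal for a single linear constraint, so the minimum cost is $2.41.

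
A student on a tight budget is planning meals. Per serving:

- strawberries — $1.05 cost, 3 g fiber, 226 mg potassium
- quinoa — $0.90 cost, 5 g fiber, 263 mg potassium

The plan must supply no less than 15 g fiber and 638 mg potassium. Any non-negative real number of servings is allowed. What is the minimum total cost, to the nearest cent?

The cheapest plan sits at a corner of the feasible region — with two constraints it uses at most two foods.
strawberries only: max(15/3, 638/226) = 5 servings → $5.25.
quinoa only: max(15/5, 638/263) = 3 servings → $2.70.
strawberries + quinoa: the both-tight solution has a negative serving — not a feasible corner.
Cheapest feasible corner: $2.70.

$2.70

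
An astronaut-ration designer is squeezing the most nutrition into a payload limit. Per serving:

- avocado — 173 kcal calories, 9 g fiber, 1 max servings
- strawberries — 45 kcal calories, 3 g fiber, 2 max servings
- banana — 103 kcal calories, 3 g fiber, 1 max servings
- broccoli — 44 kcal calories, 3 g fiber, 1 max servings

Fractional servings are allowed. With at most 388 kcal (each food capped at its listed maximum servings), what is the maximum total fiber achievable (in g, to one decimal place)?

20.4 g

Fiber per kcal: broccoli 0.06818, strawberries 0.06667, avocado 0.05202, banana 0.02913.
Take 1 serving of broccoli: uses 44 kcal, +3.0 g fiber (running total 3.0 g).
Take 2 servings of strawberries: uses 90 kcal, +6.0 g fiber (running total 9.0 g).
Take 1 serving of avocado: uses 173 kcal, +9.0 g fiber (running total 18.0 g).
Take 0.7864 servings of banana: uses 81 kcal, +2.4 g fiber (running total 20.4 g).
Greedy by best ratio exhausts the calories allowance optimally: 20.4 g.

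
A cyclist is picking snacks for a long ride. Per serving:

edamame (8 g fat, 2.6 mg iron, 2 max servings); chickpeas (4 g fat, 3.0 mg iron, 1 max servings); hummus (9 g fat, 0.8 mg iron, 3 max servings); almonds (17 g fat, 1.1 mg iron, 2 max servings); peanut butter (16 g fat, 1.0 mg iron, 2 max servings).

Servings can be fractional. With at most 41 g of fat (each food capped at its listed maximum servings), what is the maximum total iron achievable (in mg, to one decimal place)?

Iron per g fat: chickpeas 0.75, edamame 0.325, hummus 0.08889, almonds 0.06471, peanut butter 0.0625.
Take 1 serving of chickpeas: uses 4 g fat, +3.0 mg iron (running total 3.0 mg).
Take 2 servings of edamame: uses 16 g fat, +5.2 mg iron (running total 8.2 mg).
Take 2.333 servings of hummus: uses 21 g fat, +1.9 mg iron (running total 10.1 mg).
Greedy by best ratio exhausts the fat allowance optimally: 10.1 mg.

10.1 mg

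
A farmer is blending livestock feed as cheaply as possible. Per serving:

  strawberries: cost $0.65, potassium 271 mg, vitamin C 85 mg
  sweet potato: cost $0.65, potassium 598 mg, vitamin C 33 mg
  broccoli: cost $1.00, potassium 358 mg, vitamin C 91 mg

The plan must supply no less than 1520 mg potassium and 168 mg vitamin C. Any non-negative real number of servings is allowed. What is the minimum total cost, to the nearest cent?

Minimising a linear cost over {potassium ≥ 1520, vitamin C ≥ 168, servings ≥ 0} — the optimum is at a vertex, using one or two foods.
strawberries only: max(1520/271, 168/85) = 5.609 servings → $3.65.
sweet potato only: max(1520/598, 168/33) = 5.091 servings → $3.31.
broccoli only: max(1520/358, 168/91) = 4.246 servings → $4.25.
strawberries + sweet potato with both tight: 1.201 servings and 1.998 servings → $2.08.
strawberries + broccoli: intersection lies outside the first quadrant.
sweet potato + broccoli with both tight: 1.835 servings and 1.181 servings → $2.37.
Cheapest feasible corner: $2.08.

$2.08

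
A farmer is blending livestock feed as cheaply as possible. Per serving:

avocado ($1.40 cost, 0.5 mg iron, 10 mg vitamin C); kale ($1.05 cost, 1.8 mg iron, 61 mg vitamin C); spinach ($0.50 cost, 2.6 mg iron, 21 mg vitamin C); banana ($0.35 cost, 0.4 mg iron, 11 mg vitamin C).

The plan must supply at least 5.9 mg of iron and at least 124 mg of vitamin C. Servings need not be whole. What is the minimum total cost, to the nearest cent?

$2.29

A basic optimal solution has at most two foods positive. Try each food alone and each pair with both targets met exactly.
avocado only: max(5.9/0.5, 124/10) = 12.4 servings → $17.36.
kale only: max(5.9/1.8, 124/61) = 3.278 servings → $3.44.
spinach only: max(5.9/2.6, 124/21) = 5.905 servings → $2.95.
banana only: max(5.9/0.4, 124/11) = 14.75 servings → $5.16.
avocado + kale with both tight: 10.94 servings and 0.24 servings → $15.56.
avocado + spinach: intersection lies outside the first quadrant.
avocado + banana with both tight: 10.2 servings and 2 servings → $14.98.
kale + spinach with both tight: 1.643 servings and 1.132 servings → $2.29.
kale + banana with both targets exact would need a negative amount; discard.
spinach + banana with both tight: 0.7574 servings and 9.827 servings → $3.82.
Cheapest feasible corner: $2.29.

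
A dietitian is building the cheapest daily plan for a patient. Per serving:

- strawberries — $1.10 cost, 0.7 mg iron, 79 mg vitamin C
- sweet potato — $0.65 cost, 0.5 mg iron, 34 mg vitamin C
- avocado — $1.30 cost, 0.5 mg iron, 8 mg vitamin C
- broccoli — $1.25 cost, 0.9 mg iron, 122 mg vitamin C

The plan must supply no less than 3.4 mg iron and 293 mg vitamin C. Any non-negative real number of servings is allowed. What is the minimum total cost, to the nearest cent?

$4.50

The cheapest plan sits at a corner of the feasible region — with two constraints it uses at most two foods.
strawberries only: max(3.4/0.7, 293/79) = 4.857 servings → $5.34.
sweet potato only: max(3.4/0.5, 293/34) = 8.618 servings → $5.60.
avocado only: max(3.4/0.5, 293/8) = 36.62 servings → $47.61.
broccoli only: max(3.4/0.9, 293/122) = 3.778 servings → $4.72.
strawberries + sweet potato with both tight: 1.968 servings and 4.045 servings → $4.79.
strawberries + avocado with both tight: 3.519 servings and 1.873 servings → $6.31.
strawberries + broccoli with both targets exact would need a negative amount; discard.
sweet potato + avocado: intersection lies outside the first quadrant.
sweet potato + broccoli with both tight: 4.97 servings and 1.016 servings → $4.50.
avocado + broccoli with both tight: 2.809 servings and 2.217 servings → $6.42.
So the least-cost plan costs $4.50.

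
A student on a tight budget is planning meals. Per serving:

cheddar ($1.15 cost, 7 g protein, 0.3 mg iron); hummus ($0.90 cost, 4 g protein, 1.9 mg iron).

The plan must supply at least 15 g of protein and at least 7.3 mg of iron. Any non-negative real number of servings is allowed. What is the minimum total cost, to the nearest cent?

$3.46

Minimising a linear cost over {protein ≥ 15, iron ≥ 7.3, servings ≥ 0} — the optimum is at a vertex, using one or two foods.
cheddar only: max(15/7, 7.3/0.3) = 24.33 servings → $27.98.
hummus only: max(15/4, 7.3/1.9) = 3.842 servings → $3.46.
cheddar + hummus with both targets exact would need a negative amount; discard.
Cheapest feasible corner: $3.46.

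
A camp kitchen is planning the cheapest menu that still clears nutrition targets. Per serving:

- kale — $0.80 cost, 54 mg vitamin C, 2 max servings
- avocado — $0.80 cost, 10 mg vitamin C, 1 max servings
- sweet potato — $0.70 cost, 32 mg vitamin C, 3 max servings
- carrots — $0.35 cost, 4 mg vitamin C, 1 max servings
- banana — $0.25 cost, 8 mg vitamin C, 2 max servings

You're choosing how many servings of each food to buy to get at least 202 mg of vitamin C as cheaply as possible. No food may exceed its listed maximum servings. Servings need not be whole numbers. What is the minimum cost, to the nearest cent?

Cost per mg of vitamin C: kale $0.0148, sweet potato $0.0219, banana $0.0312, avocado $0.0800, carrots $0.0875.
Take 2 servings of kale: +108.0 mg vitamin C for $1.60 (total $1.60, still need 94.0 mg).
Take 2.938 servings of sweet potato: +94.0 mg vitamin C for $2.06 (total $3.66, still need 0.0 mg).
Filling from the cheapest source first is optimal under one linear minimum: $3.66.

$3.66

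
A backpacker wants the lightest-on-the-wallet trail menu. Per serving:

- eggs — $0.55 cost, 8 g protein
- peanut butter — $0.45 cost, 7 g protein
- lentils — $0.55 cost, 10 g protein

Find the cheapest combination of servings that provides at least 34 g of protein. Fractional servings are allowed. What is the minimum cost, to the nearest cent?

$1.87

Cost per g of protein: lentils $0.0550, peanut butter $0.0643, eggs $0.0688.
With no serving limits, use only lentils: 34 g / 10 g = 3.4 servings × $0.55 = $1.87.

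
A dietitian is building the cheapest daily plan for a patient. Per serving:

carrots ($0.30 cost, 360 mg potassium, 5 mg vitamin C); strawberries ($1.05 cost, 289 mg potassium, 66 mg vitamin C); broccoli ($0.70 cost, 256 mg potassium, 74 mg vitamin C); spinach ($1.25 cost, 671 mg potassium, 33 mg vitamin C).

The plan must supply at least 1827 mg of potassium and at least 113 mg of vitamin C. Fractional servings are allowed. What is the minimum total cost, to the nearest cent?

An LP optimum is at a vertex; with two nutrient constraints at most two foods are used. Check each candidate.
carrots only: max(1827/360, 113/5) = 22.6 servings → $6.78.
strawberries only: max(1827/289, 113/66) = 6.322 servings → $6.64.
broccoli only: max(1827/256, 113/74) = 7.137 servings → $5.00.
spinach only: max(1827/671, 113/33) = 3.424 servings → $4.28.
carrots + strawberries with both tight: 3.94 servings and 1.414 servings → $2.67.
carrots + broccoli with both tight: 4.19 servings and 1.244 servings → $2.13.
carrots + spinach: intersection lies outside the first quadrant.
strawberries + broccoli: intersection lies outside the first quadrant.
strawberries + spinach with both tight: 0.447 servings and 2.53 servings → $3.63.
broccoli + spinach with both tight: 0.3769 servings and 2.579 servings → $3.49.
So the least-cost plan costs $2.13.

$2.13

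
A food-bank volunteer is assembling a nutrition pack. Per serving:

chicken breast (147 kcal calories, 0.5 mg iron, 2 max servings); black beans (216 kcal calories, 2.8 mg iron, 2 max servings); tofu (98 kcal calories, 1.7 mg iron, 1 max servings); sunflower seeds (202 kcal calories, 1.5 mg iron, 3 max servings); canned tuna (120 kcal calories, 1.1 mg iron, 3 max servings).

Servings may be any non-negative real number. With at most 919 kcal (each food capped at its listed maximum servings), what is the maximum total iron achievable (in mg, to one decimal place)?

10.8 mg

Iron per kcal: tofu 0.01735, black beans 0.01296, canned tuna 0.009167, sunflower seeds 0.007426, chicken breast 0.003401.
Take 1 serving of tofu: uses 98 kcal, +1.7 mg iron (running total 1.7 mg).
Take 2 servings of black beans: uses 432 kcal, +5.6 mg iron (running total 7.3 mg).
Take 3 servings of canned tuna: uses 360 kcal, +3.3 mg iron (running total 10.6 mg).
Take 0.1436 servings of sunflower seeds: uses 29 kcal, +0.2 mg iron (running total 10.8 mg).
Greedy by best ratio exhausts the calories allowance optimally: 10.8 mg.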